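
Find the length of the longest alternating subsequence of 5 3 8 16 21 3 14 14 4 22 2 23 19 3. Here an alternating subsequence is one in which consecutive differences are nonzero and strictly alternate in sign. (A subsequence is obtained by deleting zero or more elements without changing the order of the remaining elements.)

Track the best alternating length ending on an up-step vs a down-step at each position: up/down = 1/1, 1/2, 3/1, 3/1, 3/1, 1/4, 5/4, 5/4, 5/6, 7/1, 1/8, 9/1, 9/10, 9/10.
The maximum over both is 10; one such subsequence is 5, 3, 8, 3, 14, 4, 22, 2, 23, 19.

10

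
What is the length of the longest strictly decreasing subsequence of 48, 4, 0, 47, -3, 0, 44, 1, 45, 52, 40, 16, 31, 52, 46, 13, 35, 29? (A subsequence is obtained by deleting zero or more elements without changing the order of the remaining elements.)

6

Let dp[i] be the longest decreasing subsequence ending at position i. Then dp = [1, 2, 3, 2, 4, 3, 3, 4, 3, 1, 4, 5, 5, 1, 3, 6, 5, 6].
The maximum is 6; one witness is 48, 47, 44, 40, 16, 13 at positions 1,4,7,11,12,16.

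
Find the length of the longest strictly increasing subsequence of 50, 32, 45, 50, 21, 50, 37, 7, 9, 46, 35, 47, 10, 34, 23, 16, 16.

Let dp[i] be the longest increasing subsequence ending at position i. Then dp = [1, 1, 2, 3, 1, 3, 2, 1, 2, 3, 3, 4, 3, 4, 4, 4, 4].
The maximum is 4; one witness is 32, 45, 46, 47 at positions 2,3,10,12.

4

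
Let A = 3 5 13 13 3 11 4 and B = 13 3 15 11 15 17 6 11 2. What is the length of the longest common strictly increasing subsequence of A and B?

2

A longest common strictly increasing subsequence is 3, 11 (length 2); it appears in order in both A and B, and no longer such subsequence exists.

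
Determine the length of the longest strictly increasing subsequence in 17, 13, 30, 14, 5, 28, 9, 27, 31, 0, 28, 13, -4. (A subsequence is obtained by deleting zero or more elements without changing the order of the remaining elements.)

4

One longest increasing subsequence is 13, 14, 28, 31 (positions 2,4,6,9), of length 4; no longer one exists.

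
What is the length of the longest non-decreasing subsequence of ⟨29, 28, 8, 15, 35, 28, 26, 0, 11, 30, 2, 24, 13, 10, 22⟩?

4

One longest non-decreasing subsequence is 8, 15, 28, 30 (positions 3,4,6,10), of length 4; no longer one exists.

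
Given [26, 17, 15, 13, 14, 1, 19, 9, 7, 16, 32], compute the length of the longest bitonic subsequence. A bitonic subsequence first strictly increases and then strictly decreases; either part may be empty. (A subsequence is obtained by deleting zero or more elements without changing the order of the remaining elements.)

Let inc[i] be the LIS ending at i and dec[i] the longest strictly decreasing subsequence starting at i. inc = [1, 1, 1, 1, 2, 1, 3, 2, 2, 3, 4], dec = [6, 5, 4, 3, 3, 1, 3, 2, 1, 1, 1].
max_i inc[i]+dec[i]−1 = 6, with one witness 26, 17, 15, 14, 9, 7.

6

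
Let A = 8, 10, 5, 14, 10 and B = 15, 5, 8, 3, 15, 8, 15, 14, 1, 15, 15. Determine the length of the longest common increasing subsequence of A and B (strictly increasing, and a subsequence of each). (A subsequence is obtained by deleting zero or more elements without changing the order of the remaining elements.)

2

For each value that appears in both, track the longest common increasing run ending there.
The best achievable length is 2; one witness is 5, 14 (A-positions 3,4, B-positions 2,8).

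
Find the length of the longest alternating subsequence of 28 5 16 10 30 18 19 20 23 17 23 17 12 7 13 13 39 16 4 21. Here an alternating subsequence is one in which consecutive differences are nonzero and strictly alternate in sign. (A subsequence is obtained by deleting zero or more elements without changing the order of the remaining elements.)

Track the best alternating length ending on an up-step vs a down-step at each position: up/down = 1/1, 1/2, 3/2, 3/4, 5/1, 5/6, 7/6, 7/6, 7/6, 5/8, 9/6, 5/10, 5/10, 3/10, 11/10, 11/10, 11/1, 11/12, 1/12, 13/12.
The maximum over both is 13; one such subsequence is 28, 5, 16, 10, 30, 18, 19, 17, 23, 17, 39, 16, 21.

13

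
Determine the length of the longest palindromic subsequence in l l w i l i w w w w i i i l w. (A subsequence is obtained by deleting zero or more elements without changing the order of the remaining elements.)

10

One longest palindromic subsequence is wliwwwwilw (positions 3,5,6,7,8,9,10,13,14,15); it reads the same forward and backward, and the interval DP gives dp[1][15] = 10.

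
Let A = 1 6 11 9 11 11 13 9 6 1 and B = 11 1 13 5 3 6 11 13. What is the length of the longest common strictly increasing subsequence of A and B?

For each value that appears in both, track the longest common increasing run ending there.
The best achievable length is 4; one witness is 1, 6, 11, 13 (A-positions 1,2,3,7, B-positions 2,6,7,8).

4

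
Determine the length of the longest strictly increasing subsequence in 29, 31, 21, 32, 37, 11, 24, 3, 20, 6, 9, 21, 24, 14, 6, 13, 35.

6

Let dp[i] be the longest increasing subsequence ending at position i. Then dp = [1, 2, 1, 3, 4, 1, 2, 1, 2, 2, 3, 4, 5, 4, 2, 4, 6].
The maximum is 6; one witness is 3, 6, 9, 21, 24, 35 at positions 8,10,11,12,13,17.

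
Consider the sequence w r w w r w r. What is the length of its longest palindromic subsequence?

6

One longest palindromic subsequence is wrwwrw (positions 1,2,3,4,5,6); it reads the same forward and backward, and the interval DP gives dp[1][7] = 6.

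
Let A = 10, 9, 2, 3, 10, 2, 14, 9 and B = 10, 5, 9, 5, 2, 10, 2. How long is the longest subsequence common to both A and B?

Backtracking the LCS table gives one alignment: 10 (A1,B1) → 9 (A2,B3) → 2 (A3,B5) → 10 (A5,B6) → 2 (A6,B7).
So the longest common subsequence has length 5.

5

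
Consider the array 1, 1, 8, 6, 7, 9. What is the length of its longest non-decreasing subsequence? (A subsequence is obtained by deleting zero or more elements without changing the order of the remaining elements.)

5

Scanning left to right, the best length ending at each element is: 1→1, 1→2, 8→3, 6→3, 7→4, 9→5.
So the longest non-decreasing subsequence has length 5, e.g. 1, 1, 6, 7, 9.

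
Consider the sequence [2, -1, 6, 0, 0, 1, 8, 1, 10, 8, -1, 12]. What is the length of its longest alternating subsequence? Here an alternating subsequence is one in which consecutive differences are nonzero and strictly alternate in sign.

9

Track the best alternating length ending on an up-step vs a down-step at each position: up/down = 1/1, 1/2, 3/1, 3/4, 3/4, 5/4, 5/1, 5/6, 7/1, 7/8, 1/8, 9/1.
The maximum over both is 9; one such subsequence is 2, -1, 6, 0, 8, 1, 10, 8, 12.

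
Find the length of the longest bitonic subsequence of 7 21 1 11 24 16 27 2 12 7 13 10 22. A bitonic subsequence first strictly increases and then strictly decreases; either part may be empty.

6

Let inc[i] be the LIS ending at i and dec[i] the longest strictly decreasing subsequence starting at i. inc = [1, 2, 1, 2, 3, 3, 4, 2, 3, 3, 4, 4, 5], dec = [2, 4, 1, 2, 4, 3, 3, 1, 2, 1, 2, 1, 1].
max_i inc[i]+dec[i]−1 = 6, with one witness 7, 21, 24, 16, 13, 10.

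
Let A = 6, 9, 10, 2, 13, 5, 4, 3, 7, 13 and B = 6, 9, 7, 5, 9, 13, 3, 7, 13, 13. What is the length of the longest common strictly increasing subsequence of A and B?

3

For each value that appears in both, track the longest common increasing run ending there.
The best achievable length is 3; one witness is 6, 9, 13 (A-positions 1,2,5, B-positions 1,2,6).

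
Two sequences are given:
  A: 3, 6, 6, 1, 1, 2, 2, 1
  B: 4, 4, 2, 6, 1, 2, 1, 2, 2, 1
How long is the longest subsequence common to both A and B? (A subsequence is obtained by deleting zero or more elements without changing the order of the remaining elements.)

Backtracking the LCS table gives one alignment: 6 (A3,B4) → 1 (A4,B5) → 1 (A5,B7) → 2 (A6,B8) → 2 (A7,B9) → 1 (A8,B10).
So the longest common subsequence has length 6.

6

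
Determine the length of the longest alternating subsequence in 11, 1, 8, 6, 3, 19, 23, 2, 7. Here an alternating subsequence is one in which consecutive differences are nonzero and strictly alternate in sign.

Track the best alternating length ending on an up-step vs a down-step at each position: up/down = 1/1, 1/2, 3/2, 3/4, 3/4, 5/1, 5/1, 3/6, 7/6.
The maximum over both is 7; one such subsequence is 11, 1, 8, 6, 19, 2, 7.

7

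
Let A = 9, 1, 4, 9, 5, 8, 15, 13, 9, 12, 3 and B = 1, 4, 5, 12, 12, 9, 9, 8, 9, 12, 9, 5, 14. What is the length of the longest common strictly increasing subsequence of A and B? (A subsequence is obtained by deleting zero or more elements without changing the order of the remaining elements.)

6

A longest common strictly increasing subsequence is 1, 4, 5, 8, 9, 12 (length 6); it appears in order in both A and B, and no longer such subsequence exists.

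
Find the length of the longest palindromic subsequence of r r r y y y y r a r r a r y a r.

10

Using dp[i][j] = 2 + dp[i+1][j−1] if the ends match, else max(dp[i+1][j], dp[i][j−1]):
dp[1][16] = 10. A witness is ryrarraryr at positions 1,7,8,9,10,11,12,13,14,16.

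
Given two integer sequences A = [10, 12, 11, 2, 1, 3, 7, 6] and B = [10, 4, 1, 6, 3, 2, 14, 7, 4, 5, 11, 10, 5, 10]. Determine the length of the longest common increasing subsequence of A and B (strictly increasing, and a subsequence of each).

For each value that appears in both, track the longest common increasing run ending there.
The best achievable length is 3; one witness is 1, 3, 7 (A-positions 5,6,7, B-positions 3,5,8).

3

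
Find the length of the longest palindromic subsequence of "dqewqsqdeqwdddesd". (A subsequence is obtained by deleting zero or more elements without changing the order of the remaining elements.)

One longest palindromic subsequence is dsedddesd (positions 1,6,9,12,13,14,15,16,17); it reads the same forward and backward, and the interval DP gives dp[1][17] = 9.

9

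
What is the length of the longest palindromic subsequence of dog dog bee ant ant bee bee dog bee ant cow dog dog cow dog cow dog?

Using dp[i][j] = 2 + dp[i+1][j−1] if the ends match, else max(dp[i+1][j], dp[i][j−1]):
dp[1][17] = 9. A witness is dog dog ant bee dog bee ant dog dog at positions 1,2,5,6,8,9,10,15,17.

9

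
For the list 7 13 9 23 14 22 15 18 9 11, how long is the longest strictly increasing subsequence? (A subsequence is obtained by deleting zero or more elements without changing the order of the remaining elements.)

5

One longest increasing subsequence is 7, 13, 14, 15, 18 (positions 1,2,5,7,8), of length 5; no longer one exists.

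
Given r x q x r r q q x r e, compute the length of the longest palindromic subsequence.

One longest palindromic subsequence is rxqrrqxr (positions 1,2,3,5,6,8,9,10); it reads the same forward and backward, and the interval DP gives dp[1][11] = 8.

8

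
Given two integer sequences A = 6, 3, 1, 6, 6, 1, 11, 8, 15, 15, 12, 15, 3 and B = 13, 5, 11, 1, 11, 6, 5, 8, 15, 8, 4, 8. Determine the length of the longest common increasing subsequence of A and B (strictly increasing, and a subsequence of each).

4

A longest common strictly increasing subsequence is 1, 6, 8, 15 (length 4); it appears in order in both A and B, and no longer such subsequence exists.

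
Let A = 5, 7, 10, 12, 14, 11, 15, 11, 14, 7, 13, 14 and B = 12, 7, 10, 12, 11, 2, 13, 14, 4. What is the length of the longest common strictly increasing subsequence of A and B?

A longest common strictly increasing subsequence is 7, 10, 12, 13, 14 (length 5); it appears in order in both A and B, and no longer such subsequence exists.

5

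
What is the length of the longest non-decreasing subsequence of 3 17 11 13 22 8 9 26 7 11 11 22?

Let dp[i] be the longest non-decreasing subsequence ending at position i. Then dp = [1, 2, 2, 3, 4, 2, 3, 5, 2, 4, 5, 6].
The maximum is 6; one witness is 3, 8, 9, 11, 11, 22 at positions 1,6,7,10,11,12.

6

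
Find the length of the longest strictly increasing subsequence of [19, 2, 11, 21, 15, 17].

4

Let dp[i] be the longest increasing subsequence ending at position i. Then dp = [1, 1, 2, 3, 3, 4].
The maximum is 4; one witness is 2, 11, 15, 17 at positions 2,3,5,6.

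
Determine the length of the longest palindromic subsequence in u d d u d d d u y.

7

Using dp[i][j] = 2 + dp[i+1][j−1] if the ends match, else max(dp[i+1][j], dp[i][j−1]):
dp[1][9] = 7. A witness is udddddu at positions 1,2,3,5,6,7,8.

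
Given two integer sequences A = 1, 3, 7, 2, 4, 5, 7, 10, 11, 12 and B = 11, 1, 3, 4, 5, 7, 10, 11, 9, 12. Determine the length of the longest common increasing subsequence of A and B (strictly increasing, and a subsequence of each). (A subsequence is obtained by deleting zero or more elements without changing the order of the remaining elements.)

8

For each value that appears in both, track the longest common increasing run ending there.
The best achievable length is 8; one witness is 1, 3, 4, 5, 7, 10, 11, 12 (A-positions 1,2,5,6,7,8,9,10, B-positions 2,3,4,5,6,7,8,10).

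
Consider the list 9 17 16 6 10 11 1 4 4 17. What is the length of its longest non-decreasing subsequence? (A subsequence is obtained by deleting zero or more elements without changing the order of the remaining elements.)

Let dp[i] be the longest non-decreasing subsequence ending at position i. Then dp = [1, 2, 2, 1, 2, 3, 1, 2, 3, 4].
The maximum is 4; one witness is 9, 10, 11, 17 at positions 1,5,6,10.

4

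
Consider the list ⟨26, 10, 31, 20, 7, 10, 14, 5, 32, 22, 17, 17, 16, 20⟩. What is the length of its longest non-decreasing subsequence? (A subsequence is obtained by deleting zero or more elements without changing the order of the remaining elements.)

6

Let dp[i] be the longest non-decreasing subsequence ending at position i. Then dp = [1, 1, 2, 2, 1, 2, 3, 1, 4, 4, 4, 5, 4, 6].
The maximum is 6; one witness is 10, 10, 14, 17, 17, 20 at positions 2,6,7,11,12,14.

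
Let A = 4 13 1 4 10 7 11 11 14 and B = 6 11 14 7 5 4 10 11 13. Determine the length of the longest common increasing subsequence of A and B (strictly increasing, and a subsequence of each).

For each value that appears in both, track the longest common increasing run ending there.
The best achievable length is 3; one witness is 4, 10, 11 (A-positions 1,5,7, B-positions 6,7,8).

3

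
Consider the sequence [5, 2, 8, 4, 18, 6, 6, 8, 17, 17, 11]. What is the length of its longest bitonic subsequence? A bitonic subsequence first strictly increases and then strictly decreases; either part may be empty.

Let inc[i] be the LIS ending at i and dec[i] the longest strictly decreasing subsequence starting at i. inc = [1, 1, 2, 2, 3, 3, 3, 4, 5, 5, 5], dec = [2, 1, 2, 1, 3, 1, 1, 1, 2, 2, 1].
max_i inc[i]+dec[i]−1 = 6, with one witness 2, 4, 6, 8, 17, 11.

6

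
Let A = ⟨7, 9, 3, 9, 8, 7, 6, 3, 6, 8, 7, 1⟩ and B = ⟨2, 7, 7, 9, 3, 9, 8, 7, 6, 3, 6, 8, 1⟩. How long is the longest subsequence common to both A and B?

Backtracking the LCS table gives one alignment: 7 (A1,B3) → 9 (A2,B4) → 3 (A3,B5) → 9 (A4,B6) → 8 (A5,B7) → 7 (A6,B8) → 6 (A7,B9) → 3 (A8,B10) → 6 (A9,B11) → 8 (A10,B12) → 1 (A12,B13).
So the longest common subsequence has length 11.

11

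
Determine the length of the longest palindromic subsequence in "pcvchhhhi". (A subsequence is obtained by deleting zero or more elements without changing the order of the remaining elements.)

4

Using dp[i][j] = 2 + dp[i+1][j−1] if the ends match, else max(dp[i+1][j], dp[i][j−1]):
dp[1][9] = 4. A witness is hhhh at positions 5,6,7,8.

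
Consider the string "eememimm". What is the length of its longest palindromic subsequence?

5

One longest palindromic subsequence is mmimm (positions 3,5,6,7,8); it reads the same forward and backward, and the interval DP gives dp[1][8] = 5.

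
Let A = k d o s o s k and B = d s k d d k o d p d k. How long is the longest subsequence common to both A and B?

Backtracking the LCS table gives one alignment: k (A1,B3) → d (A2,B5) → o (A3,B7) → k (A7,B11).
So the longest common subsequence has length 4.

4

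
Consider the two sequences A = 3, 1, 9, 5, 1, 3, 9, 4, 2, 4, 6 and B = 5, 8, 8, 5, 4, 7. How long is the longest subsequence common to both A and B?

A longest common subsequence is 5, 4 (length 2); the LCS DP confirms no longer common subsequence exists.

2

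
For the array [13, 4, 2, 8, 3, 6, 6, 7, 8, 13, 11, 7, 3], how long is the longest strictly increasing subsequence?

6

Scanning left to right, the best length ending at each element is: 13→1, 4→1, 2→1, 8→2, 3→2, 6→3, 6→3, 7→4, 8→5, 13→6, 11→6, 7→4, 3→2.
So the longest increasing subsequence has length 6, e.g. 2, 3, 6, 7, 8, 13.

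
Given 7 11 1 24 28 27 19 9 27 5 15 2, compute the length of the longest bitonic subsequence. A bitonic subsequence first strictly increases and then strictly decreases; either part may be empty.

One longest bitonic subsequence is 7, 11, 24, 28, 27, 19, 9, 5, 2 (positions 1,2,4,5,6,7,8,10,12): it rises to 28 then falls. Length 9 is optimal.

9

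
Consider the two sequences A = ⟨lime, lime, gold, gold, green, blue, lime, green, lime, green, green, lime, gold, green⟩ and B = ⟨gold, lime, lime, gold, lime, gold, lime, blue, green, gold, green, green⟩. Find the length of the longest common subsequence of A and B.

Backtracking the LCS table gives one alignment: lime (A1,B2) → lime (A2,B3) → gold (A3,B4) → gold (A4,B6) → blue (A6,B8) → green (A8,B9) → green (A11,B11) → green (A14,B12).
So the longest common subsequence has length 8.

8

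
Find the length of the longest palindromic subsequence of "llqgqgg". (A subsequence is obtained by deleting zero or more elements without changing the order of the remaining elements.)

One longest palindromic subsequence is ggg (positions 4,6,7); it reads the same forward and backward, and the interval DP gives dp[1][7] = 3.

3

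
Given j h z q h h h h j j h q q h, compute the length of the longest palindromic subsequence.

9

Using dp[i][j] = 2 + dp[i+1][j−1] if the ends match, else max(dp[i+1][j], dp[i][j−1]):
dp[1][14] = 9. A witness is hqhhhhhqh at positions 2,4,5,6,7,8,11,13,14.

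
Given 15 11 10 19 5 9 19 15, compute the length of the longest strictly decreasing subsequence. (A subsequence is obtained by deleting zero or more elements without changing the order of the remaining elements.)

One longest decreasing subsequence is 15, 11, 10, 5 (positions 1,2,3,5), of length 4; no longer one exists.

4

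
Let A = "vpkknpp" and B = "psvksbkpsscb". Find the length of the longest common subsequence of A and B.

Backtracking the LCS table gives one alignment: v (A1,B3) → k (A3,B4) → k (A4,B7) → p (A6,B8).
So the longest common subsequence has length 4.

4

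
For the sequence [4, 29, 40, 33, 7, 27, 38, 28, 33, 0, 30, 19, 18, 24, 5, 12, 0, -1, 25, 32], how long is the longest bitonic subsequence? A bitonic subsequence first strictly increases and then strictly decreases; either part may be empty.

One longest bitonic subsequence is 4, 29, 40, 38, 33, 30, 19, 18, 12, 0, -1 (positions 1,2,3,7,9,11,12,13,16,17,18): it rises to 40 then falls. Length 11 is optimal.

11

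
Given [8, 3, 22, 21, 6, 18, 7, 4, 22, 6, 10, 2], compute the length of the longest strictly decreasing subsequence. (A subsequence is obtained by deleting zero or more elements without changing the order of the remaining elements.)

Let dp[i] be the longest decreasing subsequence ending at position i. Then dp = [1, 2, 1, 2, 3, 3, 4, 5, 1, 5, 4, 6].
The maximum is 6; one witness is 22, 21, 18, 7, 4, 2 at positions 3,4,6,7,8,12.

6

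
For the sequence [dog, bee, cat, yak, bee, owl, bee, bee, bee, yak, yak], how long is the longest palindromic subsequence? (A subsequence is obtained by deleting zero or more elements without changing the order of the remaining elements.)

6

One longest palindromic subsequence is yak bee bee bee bee yak (positions 4,5,7,8,9,11); it reads the same forward and backward, and the interval DP gives dp[1][11] = 6.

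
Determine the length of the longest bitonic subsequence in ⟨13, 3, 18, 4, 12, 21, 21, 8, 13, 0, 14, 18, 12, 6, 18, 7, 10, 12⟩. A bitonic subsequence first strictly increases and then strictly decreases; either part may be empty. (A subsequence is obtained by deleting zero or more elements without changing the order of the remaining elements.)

Let inc[i] be the LIS ending at i and dec[i] the longest strictly decreasing subsequence starting at i. inc = [1, 1, 2, 2, 3, 4, 4, 3, 4, 1, 5, 6, 4, 3, 6, 4, 5, 6], dec = [4, 2, 4, 2, 3, 4, 4, 2, 3, 1, 3, 3, 2, 1, 2, 1, 1, 1].
max_i inc[i]+dec[i]−1 = 8, with one witness 3, 4, 12, 13, 14, 18, 12, 10.

8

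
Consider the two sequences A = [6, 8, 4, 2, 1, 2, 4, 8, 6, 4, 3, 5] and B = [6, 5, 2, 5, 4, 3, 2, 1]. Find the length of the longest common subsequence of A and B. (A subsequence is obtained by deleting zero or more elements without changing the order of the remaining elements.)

Backtracking the LCS table gives one alignment: 6 (A1,B1) → 4 (A3,B5) → 2 (A4,B7) → 1 (A5,B8).
So the longest common subsequence has length 4.

4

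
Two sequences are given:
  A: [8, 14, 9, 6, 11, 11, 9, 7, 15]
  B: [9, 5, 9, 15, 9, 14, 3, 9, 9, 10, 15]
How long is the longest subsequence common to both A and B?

4

Backtracking the LCS table gives one alignment: 14 (A2,B6) → 9 (A3,B8) → 9 (A7,B9) → 15 (A9,B11).
So the longest common subsequence has length 4.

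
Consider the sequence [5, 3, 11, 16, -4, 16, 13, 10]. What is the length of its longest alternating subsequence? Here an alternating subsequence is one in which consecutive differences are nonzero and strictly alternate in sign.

Track the best alternating length ending on an up-step vs a down-step at each position: up/down = 1/1, 1/2, 3/1, 3/1, 1/4, 5/1, 5/6, 5/6.
The maximum over both is 6; one such subsequence is 5, 3, 11, -4, 16, 13.

6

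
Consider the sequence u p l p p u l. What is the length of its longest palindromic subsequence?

5

Using dp[i][j] = 2 + dp[i+1][j−1] if the ends match, else max(dp[i+1][j], dp[i][j−1]):
dp[1][7] = 5. A witness is upppu at positions 1,2,4,5,6.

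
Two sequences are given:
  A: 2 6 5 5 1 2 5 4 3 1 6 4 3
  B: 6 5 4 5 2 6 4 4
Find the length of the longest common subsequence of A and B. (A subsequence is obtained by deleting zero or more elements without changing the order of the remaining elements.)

6

A longest common subsequence is 6, 5, 5, 2, 4, 4 (length 6); the LCS DP confirms no longer common subsequence exists.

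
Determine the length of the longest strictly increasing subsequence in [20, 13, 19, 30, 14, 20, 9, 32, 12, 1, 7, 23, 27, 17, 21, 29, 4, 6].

Scanning left to right, the best length ending at each element is: 20→1, 13→1, 19→2, 30→3, 14→2, 20→3, 9→1, 32→4, 12→2, 1→1, 7→2, 23→4, 27→5, 17→3, 21→4, 29→6, 4→2, 6→3.
So the longest increasing subsequence has length 6, e.g. 13, 19, 20, 23, 27, 29.

6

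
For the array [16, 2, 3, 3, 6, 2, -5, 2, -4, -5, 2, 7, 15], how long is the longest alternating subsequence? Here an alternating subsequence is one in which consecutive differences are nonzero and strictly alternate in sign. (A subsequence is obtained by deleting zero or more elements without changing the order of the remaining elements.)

A longest alternating subsequence is 16, 2, 3, -5, 2, -4, 2 (positions 1,2,3,7,8,9,11); its 6 consecutive differences strictly alternate in sign, and length 7 is optimal.

7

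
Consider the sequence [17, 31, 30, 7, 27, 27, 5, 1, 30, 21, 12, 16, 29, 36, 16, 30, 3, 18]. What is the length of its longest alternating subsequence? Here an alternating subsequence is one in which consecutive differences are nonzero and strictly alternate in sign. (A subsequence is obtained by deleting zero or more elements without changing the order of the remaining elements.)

12

Track the best alternating length ending on an up-step vs a down-step at each position: up/down = 1/1, 2/1, 2/3, 1/3, 4/3, 4/3, 1/5, 1/5, 6/3, 6/7, 6/7, 8/7, 8/7, 8/1, 8/9, 10/9, 6/11, 12/11.
The maximum over both is 12; one such subsequence is 17, 31, 7, 27, 5, 30, 21, 29, 16, 30, 3, 18.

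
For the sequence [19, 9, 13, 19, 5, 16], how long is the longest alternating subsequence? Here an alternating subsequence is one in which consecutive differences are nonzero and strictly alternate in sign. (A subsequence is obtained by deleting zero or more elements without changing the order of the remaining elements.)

5

Track the best alternating length ending on an up-step vs a down-step at each position: up/down = 1/1, 1/2, 3/2, 3/1, 1/4, 5/4.
The maximum over both is 5; one such subsequence is 19, 9, 13, 5, 16.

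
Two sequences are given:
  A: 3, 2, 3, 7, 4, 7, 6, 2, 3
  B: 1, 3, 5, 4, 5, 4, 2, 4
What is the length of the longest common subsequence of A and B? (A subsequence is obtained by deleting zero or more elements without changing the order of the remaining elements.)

3

A longest common subsequence is 3, 2, 4 (length 3); the LCS DP confirms no longer common subsequence exists.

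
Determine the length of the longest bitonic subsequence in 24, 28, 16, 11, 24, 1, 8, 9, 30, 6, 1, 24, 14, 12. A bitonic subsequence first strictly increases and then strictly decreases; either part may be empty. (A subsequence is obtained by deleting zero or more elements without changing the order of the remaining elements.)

7

One longest bitonic subsequence is 24, 28, 16, 11, 9, 6, 1 (positions 1,2,3,4,8,10,11): it rises to 28 then falls. Length 7 is optimal.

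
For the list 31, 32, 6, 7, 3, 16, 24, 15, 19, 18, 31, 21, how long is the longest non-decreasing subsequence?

Scanning left to right, the best length ending at each element is: 31→1, 32→2, 6→1, 7→2, 3→1, 16→3, 24→4, 15→3, 19→4, 18→4, 31→5, 21→5.
So the longest non-decreasing subsequence has length 5, e.g. 6, 7, 16, 24, 31.

5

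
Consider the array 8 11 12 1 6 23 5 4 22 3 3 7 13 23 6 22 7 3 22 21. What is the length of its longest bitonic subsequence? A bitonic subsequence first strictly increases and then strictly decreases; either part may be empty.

Let inc[i] be the LIS ending at i and dec[i] the longest strictly decreasing subsequence starting at i. inc = [1, 2, 3, 1, 2, 4, 2, 2, 4, 2, 2, 3, 4, 5, 3, 5, 4, 2, 5, 5], dec = [5, 5, 5, 1, 4, 5, 3, 2, 4, 1, 1, 3, 3, 4, 2, 3, 2, 1, 2, 1].
max_i inc[i]+dec[i]−1 = 8, with one witness 8, 11, 12, 23, 22, 13, 7, 3.

8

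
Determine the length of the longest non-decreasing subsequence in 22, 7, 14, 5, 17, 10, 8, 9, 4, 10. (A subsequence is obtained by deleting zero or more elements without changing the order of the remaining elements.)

4

Let dp[i] be the longest non-decreasing subsequence ending at position i. Then dp = [1, 1, 2, 1, 3, 2, 2, 3, 1, 4].
The maximum is 4; one witness is 7, 8, 9, 10 at positions 2,7,8,10.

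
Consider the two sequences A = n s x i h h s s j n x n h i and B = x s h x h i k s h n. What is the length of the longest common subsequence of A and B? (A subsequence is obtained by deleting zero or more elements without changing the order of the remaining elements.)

5

A longest common subsequence is sxihn (length 5); the LCS DP confirms no longer common subsequence exists.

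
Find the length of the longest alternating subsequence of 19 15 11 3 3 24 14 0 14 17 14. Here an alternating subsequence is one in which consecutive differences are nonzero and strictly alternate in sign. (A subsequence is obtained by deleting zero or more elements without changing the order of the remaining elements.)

A longest alternating subsequence is 19, 15, 24, 14, 17, 14 (positions 1,2,6,7,10,11); its 5 consecutive differences strictly alternate in sign, and length 6 is optimal.

6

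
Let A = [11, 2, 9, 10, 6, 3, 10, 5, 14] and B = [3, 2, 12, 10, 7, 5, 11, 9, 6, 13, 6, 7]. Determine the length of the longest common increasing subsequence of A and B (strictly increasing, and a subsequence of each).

For each value that appears in both, track the longest common increasing run ending there.
The best achievable length is 2; one witness is 2, 10 (A-positions 2,4, B-positions 2,4).

2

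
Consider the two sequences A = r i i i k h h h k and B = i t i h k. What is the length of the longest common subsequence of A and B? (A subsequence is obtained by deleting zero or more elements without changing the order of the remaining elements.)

A longest common subsequence is iihk (length 4); the LCS DP confirms no longer common subsequence exists.

4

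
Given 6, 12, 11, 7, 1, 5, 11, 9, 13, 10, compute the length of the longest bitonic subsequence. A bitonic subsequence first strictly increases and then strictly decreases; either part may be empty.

Let inc[i] be the LIS ending at i and dec[i] the longest strictly decreasing subsequence starting at i. inc = [1, 2, 2, 2, 1, 2, 3, 3, 4, 4], dec = [2, 4, 3, 2, 1, 1, 2, 1, 2, 1].
max_i inc[i]+dec[i]−1 = 5, with one witness 6, 12, 11, 7, 5.

5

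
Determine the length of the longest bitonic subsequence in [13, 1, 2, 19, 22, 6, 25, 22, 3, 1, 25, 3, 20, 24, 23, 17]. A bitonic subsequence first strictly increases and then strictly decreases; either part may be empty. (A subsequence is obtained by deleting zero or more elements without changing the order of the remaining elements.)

8

One longest bitonic subsequence is 1, 2, 19, 22, 25, 24, 23, 17 (positions 2,3,4,5,7,14,15,16): it rises to 25 then falls. Length 8 is optimal.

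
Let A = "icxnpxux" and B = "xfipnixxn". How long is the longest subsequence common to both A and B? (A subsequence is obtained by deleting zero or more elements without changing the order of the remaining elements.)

A longest common subsequence is inxx (length 4); the LCS DP confirms no longer common subsequence exists.

4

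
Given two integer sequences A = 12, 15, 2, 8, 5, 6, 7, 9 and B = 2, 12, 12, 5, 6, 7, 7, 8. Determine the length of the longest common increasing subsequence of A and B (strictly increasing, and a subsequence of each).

A longest common strictly increasing subsequence is 2, 5, 6, 7 (length 4); it appears in order in both A and B, and no longer such subsequence exists.

4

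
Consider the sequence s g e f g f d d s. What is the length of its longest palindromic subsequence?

One longest palindromic subsequence is sfgfs (positions 1,4,5,6,9); it reads the same forward and backward, and the interval DP gives dp[1][9] = 5.

5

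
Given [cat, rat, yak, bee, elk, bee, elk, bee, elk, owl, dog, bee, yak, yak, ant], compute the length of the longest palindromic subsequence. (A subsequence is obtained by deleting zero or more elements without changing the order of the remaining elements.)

9

One longest palindromic subsequence is yak bee elk bee elk bee elk bee yak (positions 3,4,5,6,7,8,9,12,14); it reads the same forward and backward, and the interval DP gives dp[1][15] = 9.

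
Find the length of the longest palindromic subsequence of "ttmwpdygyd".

5

One longest palindromic subsequence is dygyd (positions 6,7,8,9,10); it reads the same forward and backward, and the interval DP gives dp[1][10] = 5.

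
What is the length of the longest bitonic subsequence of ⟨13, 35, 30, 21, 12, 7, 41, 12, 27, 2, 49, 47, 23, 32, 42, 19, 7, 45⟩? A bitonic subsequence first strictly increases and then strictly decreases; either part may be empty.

One longest bitonic subsequence is 13, 35, 41, 49, 47, 42, 19, 7 (positions 1,2,7,11,12,15,16,17): it rises to 49 then falls. Length 8 is optimal.

8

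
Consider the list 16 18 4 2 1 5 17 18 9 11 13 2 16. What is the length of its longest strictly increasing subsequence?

Let dp[i] be the longest increasing subsequence ending at position i. Then dp = [1, 2, 1, 1, 1, 2, 3, 4, 3, 4, 5, 2, 6].
The maximum is 6; one witness is 4, 5, 9, 11, 13, 16 at positions 3,6,9,10,11,13.

6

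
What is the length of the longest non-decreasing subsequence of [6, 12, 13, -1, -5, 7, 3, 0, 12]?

Let dp[i] be the longest non-decreasing subsequence ending at position i. Then dp = [1, 2, 3, 1, 1, 2, 2, 2, 3].
The maximum is 3; one witness is 6, 12, 13 at positions 1,2,3.

3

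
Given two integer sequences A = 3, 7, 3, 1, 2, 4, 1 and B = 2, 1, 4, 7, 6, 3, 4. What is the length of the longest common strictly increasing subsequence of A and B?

A longest common strictly increasing subsequence is 2, 4 (length 2); it appears in order in both A and B, and no longer such subsequence exists.

2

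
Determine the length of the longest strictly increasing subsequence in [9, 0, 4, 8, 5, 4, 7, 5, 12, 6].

One longest increasing subsequence is 0, 4, 5, 7, 12 (positions 2,3,5,7,9), of length 5; no longer one exists.

5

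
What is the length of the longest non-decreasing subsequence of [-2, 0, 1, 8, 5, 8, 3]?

Scanning left to right, the best length ending at each element is: -2→1, 0→2, 1→3, 8→4, 5→4, 8→5, 3→4.
So the longest non-decreasing subsequence has length 5, e.g. -2, 0, 1, 8, 8.

5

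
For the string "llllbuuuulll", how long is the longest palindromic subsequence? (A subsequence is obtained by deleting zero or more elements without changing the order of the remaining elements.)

Using dp[i][j] = 2 + dp[i+1][j−1] if the ends match, else max(dp[i+1][j], dp[i][j−1]):
dp[1][12] = 10. A witness is llluuuulll at positions 1,2,3,6,7,8,9,10,11,12.

10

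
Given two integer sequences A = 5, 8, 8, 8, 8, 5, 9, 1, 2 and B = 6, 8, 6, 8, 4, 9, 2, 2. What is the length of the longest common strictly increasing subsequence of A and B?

2

For each value that appears in both, track the longest common increasing run ending there.
The best achievable length is 2; one witness is 8, 9 (A-positions 2,7, B-positions 2,6).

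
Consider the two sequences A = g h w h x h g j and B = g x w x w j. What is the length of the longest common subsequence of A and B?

4

A longest common subsequence is gwxj (length 4); the LCS DP confirms no longer common subsequence exists.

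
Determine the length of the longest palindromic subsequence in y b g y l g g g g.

One longest palindromic subsequence is ggggg (positions 3,6,7,8,9); it reads the same forward and backward, and the interval DP gives dp[1][9] = 5.

5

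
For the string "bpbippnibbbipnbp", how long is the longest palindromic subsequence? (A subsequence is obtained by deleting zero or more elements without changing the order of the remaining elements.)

Using dp[i][j] = 2 + dp[i+1][j−1] if the ends match, else max(dp[i+1][j], dp[i][j−1]):
dp[1][16] = 11. A witness is pbnibbbinbp at positions 2,3,7,8,9,10,11,12,14,15,16.

11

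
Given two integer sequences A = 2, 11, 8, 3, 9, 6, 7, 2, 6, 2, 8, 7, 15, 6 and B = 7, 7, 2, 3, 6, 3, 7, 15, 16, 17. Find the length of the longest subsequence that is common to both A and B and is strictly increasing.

For each value that appears in both, track the longest common increasing run ending there.
The best achievable length is 5; one witness is 2, 3, 6, 7, 15 (A-positions 1,4,6,7,13, B-positions 3,4,5,7,8).

5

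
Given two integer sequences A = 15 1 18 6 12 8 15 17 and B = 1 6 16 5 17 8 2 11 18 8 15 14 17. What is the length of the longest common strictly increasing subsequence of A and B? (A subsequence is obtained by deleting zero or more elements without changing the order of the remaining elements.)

For each value that appears in both, track the longest common increasing run ending there.
The best achievable length is 5; one witness is 1, 6, 8, 15, 17 (A-positions 2,4,6,7,8, B-positions 1,2,6,11,13).

5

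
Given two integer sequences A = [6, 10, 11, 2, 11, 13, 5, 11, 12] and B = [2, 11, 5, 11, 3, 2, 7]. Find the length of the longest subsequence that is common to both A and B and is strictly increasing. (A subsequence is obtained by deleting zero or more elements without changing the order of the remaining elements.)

3

A longest common strictly increasing subsequence is 2, 5, 11 (length 3); it appears in order in both A and B, and no longer such subsequence exists.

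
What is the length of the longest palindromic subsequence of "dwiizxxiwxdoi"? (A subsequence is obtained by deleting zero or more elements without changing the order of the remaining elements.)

One longest palindromic subsequence is dwixxiwd (positions 1,2,3,6,7,8,9,11); it reads the same forward and backward, and the interval DP gives dp[1][13] = 8.

8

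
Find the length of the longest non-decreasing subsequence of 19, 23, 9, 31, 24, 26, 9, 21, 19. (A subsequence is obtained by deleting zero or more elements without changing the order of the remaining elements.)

4

Let dp[i] be the longest non-decreasing subsequence ending at position i. Then dp = [1, 2, 1, 3, 3, 4, 2, 3, 3].
The maximum is 4; one witness is 19, 23, 24, 26 at positions 1,2,5,6.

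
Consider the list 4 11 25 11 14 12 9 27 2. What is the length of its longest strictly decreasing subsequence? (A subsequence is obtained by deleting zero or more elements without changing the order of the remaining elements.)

Scanning left to right, the best length ending at each element is: 4→1, 11→1, 25→1, 11→2, 14→2, 12→3, 9→4, 27→1, 2→5.
So the longest decreasing subsequence has length 5, e.g. 25, 14, 12, 9, 2.

5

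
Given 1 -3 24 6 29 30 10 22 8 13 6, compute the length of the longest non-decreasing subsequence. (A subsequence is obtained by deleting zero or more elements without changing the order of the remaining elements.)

4

Let dp[i] be the longest non-decreasing subsequence ending at position i. Then dp = [1, 1, 2, 2, 3, 4, 3, 4, 3, 4, 3].
The maximum is 4; one witness is 1, 24, 29, 30 at positions 1,3,5,6.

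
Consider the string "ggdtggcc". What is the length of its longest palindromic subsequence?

5

One longest palindromic subsequence is ggtgg (positions 1,2,4,5,6); it reads the same forward and backward, and the interval DP gives dp[1][8] = 5.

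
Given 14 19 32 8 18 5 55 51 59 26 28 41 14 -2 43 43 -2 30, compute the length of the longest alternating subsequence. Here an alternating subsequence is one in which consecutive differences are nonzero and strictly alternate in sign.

14

Track the best alternating length ending on an up-step vs a down-step at each position: up/down = 1/1, 2/1, 2/1, 1/3, 4/3, 1/5, 6/1, 6/7, 8/1, 6/9, 10/9, 10/9, 6/11, 1/11, 12/9, 12/9, 1/13, 14/13.
The maximum over both is 14; one such subsequence is 14, 19, 8, 18, 5, 55, 51, 59, 26, 28, 14, 43, -2, 30.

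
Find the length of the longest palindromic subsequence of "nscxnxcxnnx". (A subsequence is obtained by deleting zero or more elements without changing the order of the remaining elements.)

One longest palindromic subsequence is xnxcxnx (positions 4,5,6,7,8,10,11); it reads the same forward and backward, and the interval DP gives dp[1][11] = 7.

7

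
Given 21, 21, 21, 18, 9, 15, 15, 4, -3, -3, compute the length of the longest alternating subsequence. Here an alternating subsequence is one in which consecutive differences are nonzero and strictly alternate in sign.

4

Track the best alternating length ending on an up-step vs a down-step at each position: up/down = 1/1, 1/1, 1/1, 1/2, 1/2, 3/2, 3/2, 1/4, 1/4, 1/4.
The maximum over both is 4; one such subsequence is 21, 9, 15, 4.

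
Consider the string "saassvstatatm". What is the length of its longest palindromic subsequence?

7

One longest palindromic subsequence is aasvsaa (positions 2,3,5,6,7,9,11); it reads the same forward and backward, and the interval DP gives dp[1][13] = 7.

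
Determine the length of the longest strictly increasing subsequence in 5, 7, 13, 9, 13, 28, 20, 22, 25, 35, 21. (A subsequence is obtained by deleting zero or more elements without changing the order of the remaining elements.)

Scanning left to right, the best length ending at each element is: 5→1, 7→2, 13→3, 9→3, 13→4, 28→5, 20→5, 22→6, 25→7, 35→8, 21→6.
So the longest increasing subsequence has length 8, e.g. 5, 7, 9, 13, 20, 22, 25, 35.

8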